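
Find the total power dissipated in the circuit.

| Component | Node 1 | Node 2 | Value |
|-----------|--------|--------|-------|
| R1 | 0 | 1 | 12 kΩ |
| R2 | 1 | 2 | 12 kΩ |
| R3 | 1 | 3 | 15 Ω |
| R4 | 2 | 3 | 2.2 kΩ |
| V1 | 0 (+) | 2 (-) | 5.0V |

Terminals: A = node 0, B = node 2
Nodal analysis, taking node 2 as the 0 V reference.
Source V1 fixes V_0 = 5 V.
KCL at each unknown node (sum of currents leaving = 0; resistances in Ω):
  Node 1: (V_1 - 5)/12000 + (V_1 - 0)/12000 + (V_1 - V_3)/15 = 0
  Node 3: (V_3 - V_1)/15 + (V_3 - 0)/2200 = 0
Collecting terms (coefficients in siemens):
  0.06683·V_1 - 0.06667·V_3 = 0.0004167
  0.06712·V_3 - 0.06667·V_1 = 0
Determinant D = (0.06683)(0.06712) - (-0.06667)(-0.06667) = 0.00004149
V_1 = [(0.0004167)(0.06712) - (-0.06667)(0)]/D = 0.6741 V
V_3 = [(0.06683)(0) - (0.0004167)(-0.06667)]/D = 0.6695 V
Power in each resistor, P = (ΔV)²/R:
  P_R1 = (5 - 0.6741)²/12000 = 0.001559 W
  P_R2 = (0.6741 - 0)²/12000 = 0.00003786 W
  P_R3 = (0.6741 - 0.6695)²/15 = 0.000001389 W
  P_R4 = (0 - 0.6695)²/2200 = 0.0002037 W
P_total = P_R1 + P_R2 + P_R3 + P_R4 = 0.001802 W

Final answer: 0.001802 W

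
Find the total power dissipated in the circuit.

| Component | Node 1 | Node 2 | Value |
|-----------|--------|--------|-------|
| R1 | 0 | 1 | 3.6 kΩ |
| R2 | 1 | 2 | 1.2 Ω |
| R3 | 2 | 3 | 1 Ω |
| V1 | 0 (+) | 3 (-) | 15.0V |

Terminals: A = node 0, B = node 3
Nodal analysis, taking node 3 as the 0 V reference.
Source V1 fixes V_0 = 15 V.
KCL at each unknown node (sum of currents leaving = 0; resistances in Ω):
  Node 1: (V_1 - 15)/3600 + (V_1 - V_2)/1.2 = 0
  Node 2: (V_2 - V_1)/1.2 + (V_2 - 0)/1 = 0
Collecting terms (coefficients in siemens):
  0.8336·V_1 - 0.8333·V_2 = 0.004167
  1.833·V_2 - 0.8333·V_1 = 0
Determinant D = (0.8336)(1.833) - (-0.8333)(-0.8333) = 0.8338
V_1 = [(0.004167)(1.833) - (-0.8333)(0)]/D = 0.009161 V
V_2 = [(0.8336)(0) - (0.004167)(-0.8333)]/D = 0.004164 V
Power in each resistor, P = (ΔV)²/R:
  P_R1 = (15 - 0.009161)²/3600 = 0.06242 W
  P_R2 = (0.009161 - 0.004164)²/1.2 = 0.00002081 W
  P_R3 = (0.004164 - 0)²/1 = 0.00001734 W
P_total = P_R1 + P_R2 + P_R3 = 0.06246 W

Final answer: 0.06246 W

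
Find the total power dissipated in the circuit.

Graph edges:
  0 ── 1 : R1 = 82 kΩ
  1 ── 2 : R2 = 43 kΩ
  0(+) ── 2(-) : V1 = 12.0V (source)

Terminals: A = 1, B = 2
Nodal analysis, taking node 2 as the 0 V reference.
Source V1 fixes V_0 = 12 V.
KCL at each unknown node (sum of currents leaving = 0; resistances in Ω):
  Node 1: (V_1 - 12)/82000 + (V_1 - 0)/43000 = 0
Collecting terms: 0.00003545 × V_1 = 0.0001463  =>  V_1 = 4.128 V
Power in each resistor, P = (ΔV)²/R:
  P_R1 = (12 - 4.128)²/82000 = 0.0007557 W
  P_R2 = (4.128 - 0)²/43000 = 0.0003963 W
P_total = P_R1 + P_R2 = 0.001152 W

Final answer: 0.001152 W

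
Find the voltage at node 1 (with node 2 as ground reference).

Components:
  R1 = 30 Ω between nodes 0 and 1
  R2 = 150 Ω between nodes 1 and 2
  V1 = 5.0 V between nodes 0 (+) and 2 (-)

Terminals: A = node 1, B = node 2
Nodal analysis, taking node 2 as the 0 V reference.
Source V1 fixes V_0 = 5 V.
KCL at each unknown node (sum of currents leaving = 0; resistances in Ω):
  Node 1: (V_1 - 5)/30 + (V_1 - 0)/150 = 0
Collecting terms: 0.04 × V_1 = 0.1667  =>  V_1 = 4.167 V
The requested potential is V_1 = 4.167 V.

Final answer: V_1 = 4.167 V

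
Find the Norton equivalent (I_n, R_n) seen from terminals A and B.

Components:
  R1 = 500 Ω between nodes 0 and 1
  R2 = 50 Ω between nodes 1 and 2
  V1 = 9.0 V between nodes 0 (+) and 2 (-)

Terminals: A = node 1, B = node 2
Find the Thévenin equivalent first; then I_n = V_th/R_th and R_n = R_th.
Step 1 — V_th is the open-circuit voltage V_A - V_B (nothing connected across the terminals).
Nodal analysis, taking node 2 as the 0 V reference.
Source V1 fixes V_0 = 9 V.
KCL at each unknown node (sum of currents leaving = 0; resistances in Ω):
  Node 1: (V_1 - 9)/500 + (V_1 - 0)/50 = 0
Collecting terms: 0.022 × V_1 = 0.018  =>  V_1 = 0.8182 V
V_th = V_1 - V_2 = 0.8182 - 0 = 0.8182 V
Step 2 — R_th: zero the source — replace V1 by a short circuit (node 2 merges into node 0) — and find the resistance seen between A (node 1) and B (node 0).
Reduce the network between node 1 (A) and node 0 (B) by series/parallel combination:
  Rp1 = R1 ‖ R2 (parallel, both between nodes 0 and 1) = 1/(1/500 + 1/50) = 45.45 Ω
R_th = 45.45 Ω
I_n = V_th/R_th = 0.8182/45.45 = 0.018 A, and R_n = R_th = 45.45 Ω

Final answer: I_n = 0.018 A, R_n = 45.45 Ω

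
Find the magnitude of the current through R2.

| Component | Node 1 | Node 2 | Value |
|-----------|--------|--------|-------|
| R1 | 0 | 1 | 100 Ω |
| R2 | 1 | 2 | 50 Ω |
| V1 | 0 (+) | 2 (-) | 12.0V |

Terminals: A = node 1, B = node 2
Nodal analysis, taking node 2 as the 0 V reference.
Source V1 fixes V_0 = 12 V.
KCL at each unknown node (sum of currents leaving = 0; resistances in Ω):
  Node 1: (V_1 - 12)/100 + (V_1 - 0)/50 = 0
Collecting terms: 0.03 × V_1 = 0.12  =>  V_1 = 4 V
I_R2 = (V_1 - V_2)/R2 = (4 - 0)/50 = 0.08 A
|I_R2| = 0.08 A

Final answer: |I_R2| = 0.08 A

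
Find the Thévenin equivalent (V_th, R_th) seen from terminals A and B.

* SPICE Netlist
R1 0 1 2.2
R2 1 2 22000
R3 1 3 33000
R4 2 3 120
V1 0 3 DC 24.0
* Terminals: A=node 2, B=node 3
Step 1 — V_th is the open-circuit voltage V_A - V_B (nothing connected across the terminals).
Nodal analysis, taking node 3 as the 0 V reference.
Source V1 fixes V_0 = 24 V.
KCL at each unknown node (sum of currents leaving = 0; resistances in Ω):
  Node 1: (V_1 - 24)/2.2 + (V_1 - V_2)/22000 + (V_1 - 0)/33000 = 0
  Node 2: (V_2 - V_1)/22000 + (V_2 - 0)/120 = 0
Collecting terms (coefficients in siemens):
  0.4546·V_1 - 0.00004545·V_2 = 10.91
  0.008379·V_2 - 0.00004545·V_1 = 0
Determinant D = (0.4546)(0.008379) - (-0.00004545)(-0.00004545) = 0.003809
V_1 = [(10.91)(0.008379) - (-0.00004545)(0)]/D = 24 V
V_2 = [(0.4546)(0) - (10.91)(-0.00004545)]/D = 0.1302 V
V_th = V_2 - V_3 = 0.1302 - 0 = 0.1302 V
Step 2 — R_th: zero the source — replace V1 by a short circuit (node 3 merges into node 0) — and find the resistance seen between A (node 2) and B (node 0).
Reduce the network between node 2 (A) and node 0 (B) by series/parallel combination:
  Rp1 = R1 ‖ R3 (parallel, both between nodes 0 and 1) = 1/(1/2.2 + 1/33000) = 2.2 Ω
  Rs1 = R2 + Rp1 (series, joined only at node 1) = 22000 + 2.2 = 22000 Ω
  Rp2 = R4 ‖ Rs1 (parallel, both between nodes 0 and 2) = 1/(1/120 + 1/22000) = 119.3 Ω
R_th = 119.3 Ω

Final answer: V_th = 0.1302 V, R_th = 119.3 Ω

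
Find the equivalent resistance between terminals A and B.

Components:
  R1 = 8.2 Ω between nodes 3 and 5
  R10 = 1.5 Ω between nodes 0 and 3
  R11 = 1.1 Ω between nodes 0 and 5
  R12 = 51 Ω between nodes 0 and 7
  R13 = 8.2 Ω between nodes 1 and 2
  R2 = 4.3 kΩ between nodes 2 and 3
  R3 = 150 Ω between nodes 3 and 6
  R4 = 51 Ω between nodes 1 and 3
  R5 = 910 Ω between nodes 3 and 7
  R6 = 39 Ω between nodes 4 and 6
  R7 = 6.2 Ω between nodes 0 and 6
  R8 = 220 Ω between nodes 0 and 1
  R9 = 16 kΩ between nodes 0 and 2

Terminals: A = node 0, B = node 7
The network is not a plain series/parallel combination. Inject a 1 A test current into terminal A (node 0) and return it from terminal B (node 7); then R_eq = V_A / (1 A).
Nodal analysis, taking node 7 as the 0 V reference.
Current source I_test pushes 1 A into node 0 and draws it out of node 7.
KCL at each unknown node (sum of currents leaving = 0; resistances in Ω):
  Node 0: (V_0 - V_6)/6.2 + (V_0 - V_1)/220 + (V_0 - V_2)/16000 + (V_0 - V_3)/1.5 + (V_0 - V_5)/1.1 + (V_0 - 0)/51 - 1 = 0
  Node 1: (V_1 - V_0)/220 + (V_1 - V_3)/51 + (V_1 - V_2)/8.2 = 0
  Node 2: (V_2 - V_0)/16000 + (V_2 - V_1)/8.2 + (V_2 - V_3)/4300 = 0
  Node 3: (V_3 - V_0)/1.5 + (V_3 - V_1)/51 + (V_3 - V_2)/4300 + (V_3 - V_5)/8.2 + (V_3 - V_6)/150 + (V_3 - 0)/910 = 0
  Node 4: (V_4 - V_6)/39 = 0
  Node 5: (V_5 - V_0)/1.1 + (V_5 - V_3)/8.2 = 0
  Node 6: (V_6 - V_0)/6.2 + (V_6 - V_3)/150 + (V_6 - V_4)/39 = 0
Collecting terms (coefficients in siemens):
  1.761·V_0 - 0.004545·V_1 - 0.0000625·V_2 - 0.6667·V_3 - 0.9091·V_5 - 0.1613·V_6 = 1
  0.1461·V_1 - 0.004545·V_0 - 0.122·V_2 - 0.01961·V_3 = 0
  0.1222·V_2 - 0.0000625·V_0 - 0.122·V_1 - 0.0002326·V_3 = 0
  0.8162·V_3 - 0.6667·V_0 - 0.01961·V_1 - 0.0002326·V_2 - 0.122·V_5 - 0.006667·V_6 = 0
  0.02564·V_4 - 0.02564·V_6 = 0
  1.031·V_5 - 0.9091·V_0 - 0.122·V_3 = 0
  0.1936·V_6 - 0.1613·V_0 - 0.006667·V_3 - 0.02564·V_4 = 0
Solving these 7 simultaneous equations (Gaussian elimination) gives:
  V_0 = 48.3 V, V_1 = 48.24 V, V_2 = 48.24 V, V_3 = 48.23 V
  V_4 = 48.29 V, V_5 = 48.29 V, V_6 = 48.29 V
R_eq = V_0 / 1 A = 48.3 Ω

Final answer: 48.3 Ω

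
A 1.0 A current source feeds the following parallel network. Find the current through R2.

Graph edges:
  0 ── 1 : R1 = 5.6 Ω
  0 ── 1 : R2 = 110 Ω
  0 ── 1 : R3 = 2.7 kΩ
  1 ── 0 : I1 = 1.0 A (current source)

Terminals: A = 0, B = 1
All resistors sit directly between nodes 0 and 1, so they are in parallel and share one voltage V; the full source current 1 A splits among them.
1/R_par = 1/5.6 + 1/110 + 1/2700 = 0.188 S  =>  R_par = 5.318 Ω
V = I × R_par = 1 × 5.318 = 5.318 V
I_R2 = V/R2 = 5.318/110 = 0.04835 A

Final answer: 0.04835 A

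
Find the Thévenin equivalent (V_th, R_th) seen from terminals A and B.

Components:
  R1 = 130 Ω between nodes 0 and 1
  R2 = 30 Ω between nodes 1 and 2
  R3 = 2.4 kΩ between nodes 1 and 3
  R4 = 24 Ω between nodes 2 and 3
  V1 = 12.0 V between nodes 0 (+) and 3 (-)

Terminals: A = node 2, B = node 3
Step 1 — V_th is the open-circuit voltage V_A - V_B (nothing connected across the terminals).
Nodal analysis, taking node 3 as the 0 V reference.
Source V1 fixes V_0 = 12 V.
KCL at each unknown node (sum of currents leaving = 0; resistances in Ω):
  Node 1: (V_1 - 12)/130 + (V_1 - V_2)/30 + (V_1 - 0)/2400 = 0
  Node 2: (V_2 - V_1)/30 + (V_2 - 0)/24 = 0
Collecting terms (coefficients in siemens):
  0.04144·V_1 - 0.03333·V_2 = 0.09231
  0.075·V_2 - 0.03333·V_1 = 0
Determinant D = (0.04144)(0.075) - (-0.03333)(-0.03333) = 0.001997
V_1 = [(0.09231)(0.075) - (-0.03333)(0)]/D = 3.467 V
V_2 = [(0.04144)(0) - (0.09231)(-0.03333)]/D = 1.541 V
V_th = V_2 - V_3 = 1.541 - 0 = 1.541 V
Step 2 — R_th: zero the source — replace V1 by a short circuit (node 3 merges into node 0) — and find the resistance seen between A (node 2) and B (node 0).
Reduce the network between node 2 (A) and node 0 (B) by series/parallel combination:
  Rp1 = R1 ‖ R3 (parallel, both between nodes 0 and 1) = 1/(1/130 + 1/2400) = 123.3 Ω
  Rs1 = R2 + Rp1 (series, joined only at node 1) = 30 + 123.3 = 153.3 Ω
  Rp2 = R4 ‖ Rs1 (parallel, both between nodes 0 and 2) = 1/(1/24 + 1/153.3) = 20.75 Ω
R_th = 20.75 Ω

Final answer: V_th = 1.541 V, R_th = 20.75 Ω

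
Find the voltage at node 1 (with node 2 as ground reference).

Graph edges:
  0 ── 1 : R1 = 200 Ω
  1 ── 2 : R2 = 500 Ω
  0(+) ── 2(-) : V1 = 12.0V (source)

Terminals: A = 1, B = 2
Nodal analysis, taking node 2 as the 0 V reference.
Source V1 fixes V_0 = 12 V.
KCL at each unknown node (sum of currents leaving = 0; resistances in Ω):
  Node 1: (V_1 - 12)/200 + (V_1 - 0)/500 = 0
Collecting terms: 0.007 × V_1 = 0.06  =>  V_1 = 8.571 V
The requested potential is V_1 = 8.571 V.

Final answer: V_1 = 8.571 V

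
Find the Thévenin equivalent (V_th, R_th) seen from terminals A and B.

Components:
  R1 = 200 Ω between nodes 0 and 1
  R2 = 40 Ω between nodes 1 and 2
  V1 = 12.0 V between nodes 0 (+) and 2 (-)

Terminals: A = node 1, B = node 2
Step 1 — V_th is the open-circuit voltage V_A - V_B (nothing connected across the terminals).
Nodal analysis, taking node 2 as the 0 V reference.
Source V1 fixes V_0 = 12 V.
KCL at each unknown node (sum of currents leaving = 0; resistances in Ω):
  Node 1: (V_1 - 12)/200 + (V_1 - 0)/40 = 0
Collecting terms: 0.03 × V_1 = 0.06  =>  V_1 = 2 V
V_th = V_1 - V_2 = 2 - 0 = 2 V
Step 2 — R_th: zero the source — replace V1 by a short circuit (node 2 merges into node 0) — and find the resistance seen between A (node 1) and B (node 0).
Reduce the network between node 1 (A) and node 0 (B) by series/parallel combination:
  Rp1 = R1 ‖ R2 (parallel, both between nodes 0 and 1) = 1/(1/200 + 1/40) = 33.33 Ω
R_th = 33.33 Ω

Final answer: V_th = 2 V, R_th = 33.33 Ω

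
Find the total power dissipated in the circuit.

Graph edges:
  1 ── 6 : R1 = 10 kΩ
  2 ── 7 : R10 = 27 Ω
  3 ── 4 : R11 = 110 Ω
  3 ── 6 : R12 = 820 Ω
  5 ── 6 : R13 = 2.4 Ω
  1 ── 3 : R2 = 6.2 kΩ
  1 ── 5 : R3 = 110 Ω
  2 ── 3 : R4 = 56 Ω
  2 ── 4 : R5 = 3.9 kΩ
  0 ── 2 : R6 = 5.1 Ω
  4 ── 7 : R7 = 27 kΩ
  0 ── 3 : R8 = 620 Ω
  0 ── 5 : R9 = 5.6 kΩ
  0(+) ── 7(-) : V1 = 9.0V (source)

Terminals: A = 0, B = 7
Nodal analysis, taking node 7 as the 0 V reference.
Source V1 fixes V_0 = 9 V.
KCL at each unknown node (sum of currents leaving = 0; resistances in Ω):
  Node 1: (V_1 - V_6)/10000 + (V_1 - V_3)/6200 + (V_1 - V_5)/110 = 0
  Node 2: (V_2 - V_3)/56 + (V_2 - V_4)/3900 + (V_2 - 9)/5.1 + (V_2 - 0)/27 = 0
  Node 3: (V_3 - V_1)/6200 + (V_3 - V_2)/56 + (V_3 - 9)/620 + (V_3 - V_4)/110 + (V_3 - V_6)/820 = 0
  Node 4: (V_4 - V_2)/3900 + (V_4 - 0)/27000 + (V_4 - V_3)/110 = 0
  Node 5: (V_5 - V_1)/110 + (V_5 - 9)/5600 + (V_5 - V_6)/2.4 = 0
  Node 6: (V_6 - V_1)/10000 + (V_6 - V_3)/820 + (V_6 - V_5)/2.4 = 0
Collecting terms (coefficients in siemens):
  0.009352·V_1 - 0.0001613·V_3 - 0.009091·V_5 - 0.0001·V_6 = 0
  0.2512·V_2 - 0.01786·V_3 - 0.0002564·V_4 = 1.765
  0.02994·V_3 - 0.0001613·V_1 - 0.01786·V_2 - 0.009091·V_4 - 0.00122·V_6 = 0.01452
  0.009384·V_4 - 0.0002564·V_2 - 0.009091·V_3 = 0
  0.4259·V_5 - 0.009091·V_1 - 0.4167·V_6 = 0.001607
  0.418·V_6 - 0.0001·V_1 - 0.00122·V_3 - 0.4167·V_5 = 0
Solving these 6 simultaneous equations (Gaussian elimination) gives:
  V_1 = 7.839 V, V_2 = 7.579 V, V_3 = 7.692 V, V_4 = 7.658 V
  V_5 = 7.842 V, V_6 = 7.842 V
Power in each resistor, P = (ΔV)²/R:
  P_R1 = (7.839 - 7.842)²/10000 = 0.0000000004665 W
  P_R2 = (7.839 - 7.692)²/6200 = 0.000003526 W
  P_R3 = (7.839 - 7.842)²/110 = 0.00000006143 W
  P_R4 = (7.579 - 7.692)²/56 = 0.000227 W
  P_R5 = (7.579 - 7.658)²/3900 = 0.000001613 W
  P_R6 = (9 - 7.579)²/5.1 = 0.396 W
  P_R7 = (7.658 - 0)²/27000 = 0.002172 W
  P_R8 = (9 - 7.692)²/620 = 0.002761 W
  P_R9 = (9 - 7.842)²/5600 = 0.0002395 W
  P_R10 = (7.579 - 0)²/27 = 2.127 W
  P_R11 = (7.692 - 7.658)²/110 = 0.00001016 W
  P_R12 = (7.692 - 7.842)²/820 = 0.00002744 W
  P_R13 = (7.842 - 7.842)²/2.4 = 0.00000008051 W
P_total = P_R1 + P_R2 + P_R3 + P_R4 + P_R5 + P_R6 + P_R7 + P_R8 + P_R9 + P_R10 + P_R11 + P_R12 + P_R13 = 2.529 W

Final answer: 2.529 W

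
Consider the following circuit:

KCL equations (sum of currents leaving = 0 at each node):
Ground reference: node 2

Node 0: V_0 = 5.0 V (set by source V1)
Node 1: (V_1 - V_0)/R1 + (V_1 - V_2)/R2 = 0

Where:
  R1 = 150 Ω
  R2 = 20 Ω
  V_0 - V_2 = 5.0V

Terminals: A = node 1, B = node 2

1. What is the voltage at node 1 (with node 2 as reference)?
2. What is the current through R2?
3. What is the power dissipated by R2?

Nodal analysis, taking node 2 as the 0 V reference.
Source V1 fixes V_0 = 5 V.
KCL at each unknown node (sum of currents leaving = 0; resistances in Ω):
  Node 1: (V_1 - 5)/150 + (V_1 - 0)/20 = 0
Collecting terms: 0.05667 × V_1 = 0.03333  =>  V_1 = 0.5882 V
Part 1:
  Read off the nodal solution: V_1 = 0.5882 V
Part 2:
  I_R2 = (V_1 - V_2)/R2 = (0.5882 - 0)/20 = 0.02941 A
  Magnitude: I_R2 = 0.02941 A
Part 3:
  I_R2 = (V_1 - V_2)/R2 = (0.5882 - 0)/20 = 0.02941 A
  P_R2 = I_R2² × R2 = (0.02941)² × 20 = 0.0173 W

Final answers:
1. V_1 = 0.5882 V
2. I_R2 = 0.02941 A
3. P_R2 = 0.0173 W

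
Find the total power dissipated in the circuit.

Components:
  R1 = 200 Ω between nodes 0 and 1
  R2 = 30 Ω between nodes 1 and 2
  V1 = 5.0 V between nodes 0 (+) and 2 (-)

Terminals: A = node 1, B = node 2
Nodal analysis, taking node 2 as the 0 V reference.
Source V1 fixes V_0 = 5 V.
KCL at each unknown node (sum of currents leaving = 0; resistances in Ω):
  Node 1: (V_1 - 5)/200 + (V_1 - 0)/30 = 0
Collecting terms: 0.03833 × V_1 = 0.025  =>  V_1 = 0.6522 V
Power in each resistor, P = (ΔV)²/R:
  P_R1 = (5 - 0.6522)²/200 = 0.09452 W
  P_R2 = (0.6522 - 0)²/30 = 0.01418 W
P_total = P_R1 + P_R2 = 0.1087 W

Final answer: 0.1087 W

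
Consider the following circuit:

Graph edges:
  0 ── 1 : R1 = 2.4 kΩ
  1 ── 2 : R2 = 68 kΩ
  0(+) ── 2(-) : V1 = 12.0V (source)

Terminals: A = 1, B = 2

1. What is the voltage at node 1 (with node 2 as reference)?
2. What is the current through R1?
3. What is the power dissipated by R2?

Nodal analysis, taking node 2 as the 0 V reference.
Source V1 fixes V_0 = 12 V.
KCL at each unknown node (sum of currents leaving = 0; resistances in Ω):
  Node 1: (V_1 - 12)/2400 + (V_1 - 0)/68000 = 0
Collecting terms: 0.0004314 × V_1 = 0.005  =>  V_1 = 11.59 V
Part 1:
  Read off the nodal solution: V_1 = 11.59 V
Part 2:
  I_R1 = (V_0 - V_1)/R1 = (12 - 11.59)/2400 = 0.0001705 A
  Magnitude: I_R1 = 0.0001705 A
Part 3:
  I_R2 = (V_1 - V_2)/R2 = (11.59 - 0)/68000 = 0.0001705 A
  P_R2 = I_R2² × R2 = (0.0001705)² × 68000 = 0.001976 W

Final answers:
1. V_1 = 11.59 V
2. I_R1 = 0.0001705 A
3. P_R2 = 0.001976 W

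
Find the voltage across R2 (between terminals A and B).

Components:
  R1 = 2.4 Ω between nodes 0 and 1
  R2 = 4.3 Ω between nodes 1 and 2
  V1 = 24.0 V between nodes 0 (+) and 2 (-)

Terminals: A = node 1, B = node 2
R1 and R2 are in series across V1 (node 0 → node 1 → node 2), and the output A–B is taken across R2, so this is a voltage divider.
Series current: I = V1/(R1 + R2) = 24/(2.4 + 4.3) = 24/6.7 = 3.582 A
V_R2 = I × R2 = V1 × R2/(R1 + R2) = 24 × 4.3/6.7 = 15.4 V

Final answer: 15.4 V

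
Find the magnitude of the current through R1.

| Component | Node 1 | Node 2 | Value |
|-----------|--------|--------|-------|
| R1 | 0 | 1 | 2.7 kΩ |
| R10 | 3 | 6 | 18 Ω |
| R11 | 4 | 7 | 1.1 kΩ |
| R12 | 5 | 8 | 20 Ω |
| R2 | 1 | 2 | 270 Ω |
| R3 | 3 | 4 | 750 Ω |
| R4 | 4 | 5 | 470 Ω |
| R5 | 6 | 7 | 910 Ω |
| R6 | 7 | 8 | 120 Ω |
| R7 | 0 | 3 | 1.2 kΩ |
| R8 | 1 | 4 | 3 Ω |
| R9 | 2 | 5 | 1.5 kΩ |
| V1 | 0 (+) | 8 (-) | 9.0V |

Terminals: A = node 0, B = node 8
Nodal analysis, taking node 8 as the 0 V reference.
Source V1 fixes V_0 = 9 V.
KCL at each unknown node (sum of currents leaving = 0; resistances in Ω):
  Node 1: (V_1 - 9)/2700 + (V_1 - V_2)/270 + (V_1 - V_4)/3 = 0
  Node 2: (V_2 - V_1)/270 + (V_2 - V_5)/1500 = 0
  Node 3: (V_3 - V_4)/750 + (V_3 - 9)/1200 + (V_3 - V_6)/18 = 0
  Node 4: (V_4 - V_3)/750 + (V_4 - V_5)/470 + (V_4 - V_1)/3 + (V_4 - V_7)/1100 = 0
  Node 5: (V_5 - V_4)/470 + (V_5 - V_2)/1500 + (V_5 - 0)/20 = 0
  Node 6: (V_6 - V_7)/910 + (V_6 - V_3)/18 = 0
  Node 7: (V_7 - V_6)/910 + (V_7 - 0)/120 + (V_7 - V_4)/1100 = 0
Collecting terms (coefficients in siemens):
  0.3374·V_1 - 0.003704·V_2 - 0.3333·V_4 = 0.003333
  0.00437·V_2 - 0.003704·V_1 - 0.0006667·V_5 = 0
  0.05772·V_3 - 0.001333·V_4 - 0.05556·V_6 = 0.0075
  0.3377·V_4 - 0.3333·V_1 - 0.001333·V_3 - 0.002128·V_5 - 0.0009091·V_7 = 0
  0.05279·V_5 - 0.0006667·V_2 - 0.002128·V_4 = 0
  0.05665·V_6 - 0.05556·V_3 - 0.001099·V_7 = 0
  0.01034·V_7 - 0.0009091·V_4 - 0.001099·V_6 = 0
Solving these 7 simultaneous equations (Gaussian elimination) gives:
  V_1 = 1.527 V, V_2 = 1.306 V, V_3 = 3.089 V, V_4 = 1.521 V
  V_5 = 0.0778 V, V_6 = 3.038 V, V_7 = 0.4565 V
I_R1 = (V_0 - V_1)/R1 = (9 - 1.527)/2700 = 0.002768 A
|I_R1| = 0.002768 A

Final answer: |I_R1| = 0.002768 A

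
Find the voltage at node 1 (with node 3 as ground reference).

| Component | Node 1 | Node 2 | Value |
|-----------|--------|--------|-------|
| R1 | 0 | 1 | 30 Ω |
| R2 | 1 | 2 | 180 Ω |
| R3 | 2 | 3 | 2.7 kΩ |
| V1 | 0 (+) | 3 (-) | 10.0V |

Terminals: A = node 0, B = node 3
Nodal analysis, taking node 3 as the 0 V reference.
Source V1 fixes V_0 = 10 V.
KCL at each unknown node (sum of currents leaving = 0; resistances in Ω):
  Node 1: (V_1 - 10)/30 + (V_1 - V_2)/180 = 0
  Node 2: (V_2 - V_1)/180 + (V_2 - 0)/2700 = 0
Collecting terms (coefficients in siemens):
  0.03889·V_1 - 0.005556·V_2 = 0.3333
  0.005926·V_2 - 0.005556·V_1 = 0
Determinant D = (0.03889)(0.005926) - (-0.005556)(-0.005556) = 0.0001996
V_1 = [(0.3333)(0.005926) - (-0.005556)(0)]/D = 9.897 V
V_2 = [(0.03889)(0) - (0.3333)(-0.005556)]/D = 9.278 V
The requested potential is V_1 = 9.897 V.

Final answer: V_1 = 9.897 V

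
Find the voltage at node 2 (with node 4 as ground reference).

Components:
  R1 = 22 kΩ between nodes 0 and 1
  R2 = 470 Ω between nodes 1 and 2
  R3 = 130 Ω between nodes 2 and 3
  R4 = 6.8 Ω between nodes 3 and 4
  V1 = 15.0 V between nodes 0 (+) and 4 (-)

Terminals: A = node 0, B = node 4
Nodal analysis, taking node 4 as the 0 V reference.
Source V1 fixes V_0 = 15 V.
KCL at each unknown node (sum of currents leaving = 0; resistances in Ω):
  Node 1: (V_1 - 15)/22000 + (V_1 - V_2)/470 = 0
  Node 2: (V_2 - V_1)/470 + (V_2 - V_3)/130 = 0
  Node 3: (V_3 - V_2)/130 + (V_3 - 0)/6.8 = 0
Collecting terms (coefficients in siemens):
  0.002173·V_1 - 0.002128·V_2 = 0.0006818
  0.00982·V_2 - 0.002128·V_1 - 0.007692·V_3 = 0
  0.1548·V_3 - 0.007692·V_2 = 0
Solving these 3 simultaneous equations (Gaussian elimination) gives:
  V_1 = 0.4026 V, V_2 = 0.09077 V, V_3 = 0.004512 V
The requested potential is V_2 = 0.09077 V.

Final answer: V_2 = 0.09077 V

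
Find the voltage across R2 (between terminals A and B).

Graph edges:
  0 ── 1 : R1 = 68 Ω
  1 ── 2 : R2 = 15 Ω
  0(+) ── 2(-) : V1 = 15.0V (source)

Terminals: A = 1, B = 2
R1 and R2 are in series across V1 (node 0 → node 1 → node 2), and the output A–B is taken across R2, so this is a voltage divider.
Series current: I = V1/(R1 + R2) = 15/(68 + 15) = 15/83 = 0.1807 A
V_R2 = I × R2 = V1 × R2/(R1 + R2) = 15 × 15/83 = 2.711 V

Final answer: 2.711 V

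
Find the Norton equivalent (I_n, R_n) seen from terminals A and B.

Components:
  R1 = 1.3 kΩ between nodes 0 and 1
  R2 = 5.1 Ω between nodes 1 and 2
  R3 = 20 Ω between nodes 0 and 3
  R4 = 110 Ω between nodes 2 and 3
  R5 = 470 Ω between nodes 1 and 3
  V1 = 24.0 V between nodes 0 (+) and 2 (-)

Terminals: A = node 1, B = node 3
Find the Thévenin equivalent first; then I_n = V_th/R_th and R_n = R_th.
Step 1 — V_th is the open-circuit voltage V_A - V_B (nothing connected across the terminals).
Nodal analysis, taking node 2 as the 0 V reference.
Source V1 fixes V_0 = 24 V.
KCL at each unknown node (sum of currents leaving = 0; resistances in Ω):
  Node 1: (V_1 - 24)/1300 + (V_1 - 0)/5.1 + (V_1 - V_3)/470 = 0
  Node 3: (V_3 - 24)/20 + (V_3 - 0)/110 + (V_3 - V_1)/470 = 0
Collecting terms (coefficients in siemens):
  0.199·V_1 - 0.002128·V_3 = 0.01846
  0.06122·V_3 - 0.002128·V_1 = 1.2
Determinant D = (0.199)(0.06122) - (-0.002128)(-0.002128) = 0.01218
V_1 = [(0.01846)(0.06122) - (-0.002128)(1.2)]/D = 0.3025 V
V_3 = [(0.199)(1.2) - (0.01846)(-0.002128)]/D = 19.61 V
V_th = V_1 - V_3 = 0.3025 - 19.61 = -19.31 V
Step 2 — R_th: zero the source — replace V1 by a short circuit (node 2 merges into node 0) — and find the resistance seen between A (node 1) and B (node 3).
Reduce the network between node 1 (A) and node 3 (B) by series/parallel combination:
  Rp1 = R1 ‖ R2 (parallel, both between nodes 0 and 1) = 1/(1/1300 + 1/5.1) = 5.08 Ω
  Rp2 = R3 ‖ R4 (parallel, both between nodes 0 and 3) = 1/(1/20 + 1/110) = 16.92 Ω
  Rs1 = Rp1 + Rp2 (series, joined only at node 0) = 5.08 + 16.92 = 22 Ω
  Rp3 = R5 ‖ Rs1 (parallel, both between nodes 1 and 3) = 1/(1/470 + 1/22) = 21.02 Ω
R_th = 21.02 Ω
I_n = V_th/R_th = -19.31/21.02 = -0.9187 A, and R_n = R_th = 21.02 Ω

Final answer: I_n = -0.9187 A, R_n = 21.02 Ω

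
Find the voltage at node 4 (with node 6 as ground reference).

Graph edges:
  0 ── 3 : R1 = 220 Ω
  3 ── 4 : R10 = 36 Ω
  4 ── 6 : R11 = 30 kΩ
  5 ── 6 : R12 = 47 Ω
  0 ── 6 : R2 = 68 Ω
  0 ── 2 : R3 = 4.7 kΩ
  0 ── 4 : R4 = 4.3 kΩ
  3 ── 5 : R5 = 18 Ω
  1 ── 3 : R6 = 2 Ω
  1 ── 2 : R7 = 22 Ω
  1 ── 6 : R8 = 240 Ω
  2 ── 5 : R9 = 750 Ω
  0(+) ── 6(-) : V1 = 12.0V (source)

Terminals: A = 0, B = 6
Nodal analysis, taking node 6 as the 0 V reference.
Source V1 fixes V_0 = 12 V.
KCL at each unknown node (sum of currents leaving = 0; resistances in Ω):
  Node 1: (V_1 - V_3)/2 + (V_1 - V_2)/22 + (V_1 - 0)/240 = 0
  Node 2: (V_2 - 12)/4700 + (V_2 - V_1)/22 + (V_2 - V_5)/750 = 0
  Node 3: (V_3 - 12)/220 + (V_3 - V_5)/18 + (V_3 - V_1)/2 + (V_3 - V_4)/36 = 0
  Node 4: (V_4 - 12)/4300 + (V_4 - V_3)/36 + (V_4 - 0)/30000 = 0
  Node 5: (V_5 - V_3)/18 + (V_5 - V_2)/750 + (V_5 - 0)/47 = 0
Collecting terms (coefficients in siemens):
  0.5496·V_1 - 0.04545·V_2 - 0.5·V_3 = 0
  0.047·V_2 - 0.04545·V_1 - 0.001333·V_5 = 0.002553
  0.5879·V_3 - 0.5·V_1 - 0.02778·V_4 - 0.05556·V_5 = 0.05455
  0.02804·V_4 - 0.02778·V_3 = 0.002791
  0.07817·V_5 - 0.001333·V_2 - 0.05556·V_3 = 0
Solving these 5 simultaneous equations (Gaussian elimination) gives:
  V_1 = 2.411 V, V_2 = 2.436 V, V_3 = 2.429 V, V_4 = 2.506 V
  V_5 = 1.768 V
The requested potential is V_4 = 2.506 V.

Final answer: V_4 = 2.506 V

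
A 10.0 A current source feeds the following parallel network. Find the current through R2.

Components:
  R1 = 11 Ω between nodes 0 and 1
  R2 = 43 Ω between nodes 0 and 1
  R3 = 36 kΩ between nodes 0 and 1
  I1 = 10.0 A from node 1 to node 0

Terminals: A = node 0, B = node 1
All resistors sit directly between nodes 0 and 1, so they are in parallel and share one voltage V; the full source current 10 A splits among them.
1/R_par = 1/11 + 1/43 + 1/36000 = 0.1142 S  =>  R_par = 8.757 Ω
V = I × R_par = 10 × 8.757 = 87.57 V
I_R2 = V/R2 = 87.57/43 = 2.037 A

Final answer: 2.037 A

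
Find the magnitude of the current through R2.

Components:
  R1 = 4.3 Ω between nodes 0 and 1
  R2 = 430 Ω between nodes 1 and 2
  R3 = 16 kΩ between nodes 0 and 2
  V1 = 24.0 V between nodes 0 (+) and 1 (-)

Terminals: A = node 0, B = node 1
Nodal analysis, taking node 1 as the 0 V reference.
Source V1 fixes V_0 = 24 V.
KCL at each unknown node (sum of currents leaving = 0; resistances in Ω):
  Node 2: (V_2 - 0)/430 + (V_2 - 24)/16000 = 0
Collecting terms: 0.002388 × V_2 = 0.0015  =>  V_2 = 0.6281 V
I_R2 = (V_1 - V_2)/R2 = (0 - 0.6281)/430 = -0.001461 A
|I_R2| = 0.001461 A

Final answer: |I_R2| = 0.001461 A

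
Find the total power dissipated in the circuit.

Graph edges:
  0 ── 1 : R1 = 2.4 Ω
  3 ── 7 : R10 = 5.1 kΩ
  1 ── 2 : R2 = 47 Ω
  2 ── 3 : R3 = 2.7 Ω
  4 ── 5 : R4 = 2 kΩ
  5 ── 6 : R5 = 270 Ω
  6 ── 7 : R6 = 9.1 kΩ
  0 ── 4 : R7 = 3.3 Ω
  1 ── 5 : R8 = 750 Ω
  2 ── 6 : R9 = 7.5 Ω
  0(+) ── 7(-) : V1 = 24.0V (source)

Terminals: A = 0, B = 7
Nodal analysis, taking node 7 as the 0 V reference.
Source V1 fixes V_0 = 24 V.
KCL at each unknown node (sum of currents leaving = 0; resistances in Ω):
  Node 1: (V_1 - 24)/2.4 + (V_1 - V_2)/47 + (V_1 - V_5)/750 = 0
  Node 2: (V_2 - V_1)/47 + (V_2 - V_3)/2.7 + (V_2 - V_6)/7.5 = 0
  Node 3: (V_3 - V_2)/2.7 + (V_3 - 0)/5100 = 0
  Node 4: (V_4 - V_5)/2000 + (V_4 - 24)/3.3 = 0
  Node 5: (V_5 - V_4)/2000 + (V_5 - V_6)/270 + (V_5 - V_1)/750 = 0
  Node 6: (V_6 - V_5)/270 + (V_6 - 0)/9100 + (V_6 - V_2)/7.5 = 0
Collecting terms (coefficients in siemens):
  0.4393·V_1 - 0.02128·V_2 - 0.001333·V_5 = 10
  0.525·V_2 - 0.02128·V_1 - 0.3704·V_3 - 0.1333·V_6 = 0
  0.3706·V_3 - 0.3704·V_2 = 0
  0.3035·V_4 - 0.0005·V_5 = 7.273
  0.005537·V_5 - 0.001333·V_1 - 0.0005·V_4 - 0.003704·V_6 = 0
  0.1371·V_6 - 0.1333·V_2 - 0.003704·V_5 = 0
Solving these 6 simultaneous equations (Gaussian elimination) gives:
  V_1 = 23.98 V, V_2 = 23.66 V, V_3 = 23.65 V, V_4 = 24 V
  V_5 = 23.76 V, V_6 = 23.65 V
Power in each resistor, P = (ΔV)²/R:
  P_R1 = (24 - 23.98)²/2.4 = 0.0001215 W
  P_R2 = (23.98 - 23.66)²/47 = 0.002184 W
  P_R3 = (23.66 - 23.65)²/2.7 = 0.00005806 W
  P_R4 = (24 - 23.76)²/2000 = 0.0000289 W
  P_R5 = (23.76 - 23.65)²/270 = 0.0000473 W
  P_R6 = (23.65 - 0)²/9100 = 0.06144 W
  P_R7 = (24 - 24)²/3.3 = 0.00000004769 W
  P_R8 = (23.98 - 23.76)²/750 = 0.00006675 W
  P_R9 = (23.66 - 23.65)²/7.5 = 0.00003564 W
  P_R10 = (23.65 - 0)²/5100 = 0.1097 W
P_total = P_R1 + P_R2 + P_R3 + P_R4 + P_R5 + P_R6 + P_R7 + P_R8 + P_R9 + P_R10 = 0.1737 W

Final answer: 0.1737 W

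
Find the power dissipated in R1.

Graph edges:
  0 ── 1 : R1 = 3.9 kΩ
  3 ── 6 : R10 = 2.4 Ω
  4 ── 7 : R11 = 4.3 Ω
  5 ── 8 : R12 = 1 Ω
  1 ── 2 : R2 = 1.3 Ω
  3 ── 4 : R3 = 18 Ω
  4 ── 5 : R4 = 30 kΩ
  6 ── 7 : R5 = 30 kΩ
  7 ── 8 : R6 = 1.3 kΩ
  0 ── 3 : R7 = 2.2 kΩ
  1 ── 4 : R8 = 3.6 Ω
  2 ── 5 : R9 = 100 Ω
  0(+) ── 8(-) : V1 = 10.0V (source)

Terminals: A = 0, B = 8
Nodal analysis, taking node 8 as the 0 V reference.
Source V1 fixes V_0 = 10 V.
KCL at each unknown node (sum of currents leaving = 0; resistances in Ω):
  Node 1: (V_1 - 10)/3900 + (V_1 - V_2)/1.3 + (V_1 - V_4)/3.6 = 0
  Node 2: (V_2 - V_1)/1.3 + (V_2 - V_5)/100 = 0
  Node 3: (V_3 - V_4)/18 + (V_3 - 10)/2200 + (V_3 - V_6)/2.4 = 0
  Node 4: (V_4 - V_3)/18 + (V_4 - V_5)/30000 + (V_4 - V_1)/3.6 + (V_4 - V_7)/4.3 = 0
  Node 5: (V_5 - V_4)/30000 + (V_5 - V_2)/100 + (V_5 - 0)/1 = 0
  Node 6: (V_6 - V_7)/30000 + (V_6 - V_3)/2.4 = 0
  Node 7: (V_7 - V_6)/30000 + (V_7 - 0)/1300 + (V_7 - V_4)/4.3 = 0
Collecting terms (coefficients in siemens):
  1.047·V_1 - 0.7692·V_2 - 0.2778·V_4 = 0.002564
  0.7792·V_2 - 0.7692·V_1 - 0.01·V_5 = 0
  0.4727·V_3 - 0.05556·V_4 - 0.4167·V_6 = 0.004545
  0.5659·V_4 - 0.2778·V_1 - 0.05556·V_3 - 0.00003333·V_5 - 0.2326·V_7 = 0
  1.01·V_5 - 0.01·V_2 - 0.00003333·V_4 = 0
  0.4167·V_6 - 0.4167·V_3 - 0.00003333·V_7 = 0
  0.2334·V_7 - 0.2326·V_4 - 0.00003333·V_6 = 0
Solving these 7 simultaneous equations (Gaussian elimination) gives:
  V_1 = 0.6254 V, V_2 = 0.6175 V, V_3 = 0.7147 V, V_4 = 0.6388 V
  V_5 = 0.006135 V, V_6 = 0.7147 V, V_7 = 0.6367 V
I_R1 = (V_0 - V_1)/R1 = (10 - 0.6254)/3900 = 0.002404 A
P_R1 = I_R1² × R1 = (0.002404)² × 3900 = 0.02253 W

Final answer: 0.02253 W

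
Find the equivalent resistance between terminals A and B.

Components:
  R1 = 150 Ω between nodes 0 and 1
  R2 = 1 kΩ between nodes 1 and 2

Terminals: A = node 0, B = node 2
Reduce the network between node 0 (A) and node 2 (B) by series/parallel combination:
  Rs1 = R1 + R2 (series, joined only at node 1) = 150 + 1000 = 1150 Ω
R_eq = 1.15 kΩ

Final answer: 1.15 kΩ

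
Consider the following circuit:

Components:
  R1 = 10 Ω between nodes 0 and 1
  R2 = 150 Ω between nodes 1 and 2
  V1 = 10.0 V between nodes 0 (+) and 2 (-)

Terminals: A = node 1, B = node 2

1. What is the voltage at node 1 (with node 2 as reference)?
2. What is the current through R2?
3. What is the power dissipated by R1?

Nodal analysis, taking node 2 as the 0 V reference.
Source V1 fixes V_0 = 10 V.
KCL at each unknown node (sum of currents leaving = 0; resistances in Ω):
  Node 1: (V_1 - 10)/10 + (V_1 - 0)/150 = 0
Collecting terms: 0.1067 × V_1 = 1  =>  V_1 = 9.375 V
Part 1:
  Read off the nodal solution: V_1 = 9.375 V
Part 2:
  I_R2 = (V_1 - V_2)/R2 = (9.375 - 0)/150 = 0.0625 A
  Magnitude: I_R2 = 0.0625 A
Part 3:
  I_R1 = (V_0 - V_1)/R1 = (10 - 9.375)/10 = 0.0625 A
  P_R1 = I_R1² × R1 = (0.0625)² × 10 = 0.03906 W

Final answers:
1. V_1 = 9.375 V
2. I_R2 = 0.0625 A
3. P_R1 = 0.03906 W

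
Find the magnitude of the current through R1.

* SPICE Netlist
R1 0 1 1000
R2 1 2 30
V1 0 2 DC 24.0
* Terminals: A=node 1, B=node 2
Nodal analysis, taking node 2 as the 0 V reference.
Source V1 fixes V_0 = 24 V.
KCL at each unknown node (sum of currents leaving = 0; resistances in Ω):
  Node 1: (V_1 - 24)/1000 + (V_1 - 0)/30 = 0
Collecting terms: 0.03433 × V_1 = 0.024  =>  V_1 = 0.699 V
I_R1 = (V_0 - V_1)/R1 = (24 - 0.699)/1000 = 0.0233 A
|I_R1| = 0.0233 A

Final answer: |I_R1| = 0.0233 A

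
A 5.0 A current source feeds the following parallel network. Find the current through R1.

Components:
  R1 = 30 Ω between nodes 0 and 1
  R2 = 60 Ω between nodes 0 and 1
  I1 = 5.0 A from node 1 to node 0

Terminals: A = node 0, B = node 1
All resistors sit directly between nodes 0 and 1, so they are in parallel and share one voltage V; the full source current 5 A splits among them.
1/R_par = 1/30 + 1/60 = 0.05 S  =>  R_par = 20 Ω
V = I × R_par = 5 × 20 = 100 V
I_R1 = V/R1 = 100/30 = 3.333 A

Final answer: 3.333 A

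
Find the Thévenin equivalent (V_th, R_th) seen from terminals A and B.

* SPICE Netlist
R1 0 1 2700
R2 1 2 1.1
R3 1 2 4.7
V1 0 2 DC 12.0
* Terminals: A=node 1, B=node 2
Step 1 — V_th is the open-circuit voltage V_A - V_B (nothing connected across the terminals).
Nodal analysis, taking node 2 as the 0 V reference.
Source V1 fixes V_0 = 12 V.
KCL at each unknown node (sum of currents leaving = 0; resistances in Ω):
  Node 1: (V_1 - 12)/2700 + (V_1 - 0)/1.1 + (V_1 - 0)/4.7 = 0
Collecting terms: 1.122 × V_1 = 0.004444  =>  V_1 = 0.00396 V
V_th = V_1 - V_2 = 0.00396 - 0 = 0.00396 V
Step 2 — R_th: zero the source — replace V1 by a short circuit (node 2 merges into node 0) — and find the resistance seen between A (node 1) and B (node 0).
Reduce the network between node 1 (A) and node 0 (B) by series/parallel combination:
  Rp1 = R1 ‖ R2 ‖ R3 (parallel, all between nodes 0 and 1) = 1/(1/2700 + 1/1.1 + 1/4.7) = 0.8911 Ω
R_th = 0.8911 Ω

Final answer: V_th = 0.00396 V, R_th = 0.8911 Ω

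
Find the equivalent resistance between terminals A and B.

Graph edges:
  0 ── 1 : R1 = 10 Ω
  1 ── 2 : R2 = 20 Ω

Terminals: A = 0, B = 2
Reduce the network between node 0 (A) and node 2 (B) by series/parallel combination:
  Rs1 = R1 + R2 (series, joined only at node 1) = 10 + 20 = 30 Ω
R_eq = 30 Ω

Final answer: 30 Ω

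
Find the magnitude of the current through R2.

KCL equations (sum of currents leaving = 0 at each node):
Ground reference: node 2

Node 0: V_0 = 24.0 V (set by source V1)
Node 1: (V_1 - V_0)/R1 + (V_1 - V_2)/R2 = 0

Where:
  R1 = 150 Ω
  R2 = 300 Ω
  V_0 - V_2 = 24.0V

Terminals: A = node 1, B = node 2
Nodal analysis, taking node 2 as the 0 V reference.
Source V1 fixes V_0 = 24 V.
KCL at each unknown node (sum of currents leaving = 0; resistances in Ω):
  Node 1: (V_1 - 24)/150 + (V_1 - 0)/300 = 0
Collecting terms: 0.01 × V_1 = 0.16  =>  V_1 = 16 V
I_R2 = (V_1 - V_2)/R2 = (16 - 0)/300 = 0.05333 A
|I_R2| = 0.05333 A

Final answer: |I_R2| = 0.05333 A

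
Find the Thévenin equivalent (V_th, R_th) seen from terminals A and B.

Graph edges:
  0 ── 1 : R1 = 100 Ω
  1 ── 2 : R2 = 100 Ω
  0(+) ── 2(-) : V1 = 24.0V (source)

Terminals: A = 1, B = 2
Step 1 — V_th is the open-circuit voltage V_A - V_B (nothing connected across the terminals).
Nodal analysis, taking node 2 as the 0 V reference.
Source V1 fixes V_0 = 24 V.
KCL at each unknown node (sum of currents leaving = 0; resistances in Ω):
  Node 1: (V_1 - 24)/100 + (V_1 - 0)/100 = 0
Collecting terms: 0.02 × V_1 = 0.24  =>  V_1 = 12 V
V_th = V_1 - V_2 = 12 - 0 = 12 V
Step 2 — R_th: zero the source — replace V1 by a short circuit (node 2 merges into node 0) — and find the resistance seen between A (node 1) and B (node 0).
Reduce the network between node 1 (A) and node 0 (B) by series/parallel combination:
  Rp1 = R1 ‖ R2 (parallel, both between nodes 0 and 1) = 1/(1/100 + 1/100) = 50 Ω
R_th = 50 Ω

Final answer: V_th = 12 V, R_th = 50 Ω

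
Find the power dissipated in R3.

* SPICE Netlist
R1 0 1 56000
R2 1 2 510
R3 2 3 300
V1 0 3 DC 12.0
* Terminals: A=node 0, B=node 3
Nodal analysis, taking node 3 as the 0 V reference.
Source V1 fixes V_0 = 12 V.
KCL at each unknown node (sum of currents leaving = 0; resistances in Ω):
  Node 1: (V_1 - 12)/56000 + (V_1 - V_2)/510 = 0
  Node 2: (V_2 - V_1)/510 + (V_2 - 0)/300 = 0
Collecting terms (coefficients in siemens):
  0.001979·V_1 - 0.001961·V_2 = 0.0002143
  0.005294·V_2 - 0.001961·V_1 = 0
Determinant D = (0.001979)(0.005294) - (-0.001961)(-0.001961) = 0.00000663
V_1 = [(0.0002143)(0.005294) - (-0.001961)(0)]/D = 0.1711 V
V_2 = [(0.001979)(0) - (0.0002143)(-0.001961)]/D = 0.06337 V
I_R3 = (V_2 - V_3)/R3 = (0.06337 - 0)/300 = 0.0002112 A
P_R3 = I_R3² × R3 = (0.0002112)² × 300 = 0.00001339 W

Final answer: 1.339e-05 W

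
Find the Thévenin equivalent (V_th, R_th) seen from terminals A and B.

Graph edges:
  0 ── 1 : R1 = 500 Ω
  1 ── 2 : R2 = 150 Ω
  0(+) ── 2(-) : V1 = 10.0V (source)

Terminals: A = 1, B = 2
Step 1 — V_th is the open-circuit voltage V_A - V_B (nothing connected across the terminals).
Nodal analysis, taking node 2 as the 0 V reference.
Source V1 fixes V_0 = 10 V.
KCL at each unknown node (sum of currents leaving = 0; resistances in Ω):
  Node 1: (V_1 - 10)/500 + (V_1 - 0)/150 = 0
Collecting terms: 0.008667 × V_1 = 0.02  =>  V_1 = 2.308 V
V_th = V_1 - V_2 = 2.308 - 0 = 2.308 V
Step 2 — R_th: zero the source — replace V1 by a short circuit (node 2 merges into node 0) — and find the resistance seen between A (node 1) and B (node 0).
Reduce the network between node 1 (A) and node 0 (B) by series/parallel combination:
  Rp1 = R1 ‖ R2 (parallel, both between nodes 0 and 1) = 1/(1/500 + 1/150) = 115.4 Ω
R_th = 115.4 Ω

Final answer: V_th = 2.308 V, R_th = 115.4 Ω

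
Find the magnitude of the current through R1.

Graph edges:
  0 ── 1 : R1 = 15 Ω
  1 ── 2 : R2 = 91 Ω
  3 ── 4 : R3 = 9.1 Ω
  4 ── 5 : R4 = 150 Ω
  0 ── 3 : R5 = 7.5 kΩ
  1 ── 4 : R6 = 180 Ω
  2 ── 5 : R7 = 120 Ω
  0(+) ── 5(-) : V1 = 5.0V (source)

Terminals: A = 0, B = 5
Nodal analysis, taking node 5 as the 0 V reference.
Source V1 fixes V_0 = 5 V.
KCL at each unknown node (sum of currents leaving = 0; resistances in Ω):
  Node 1: (V_1 - 5)/15 + (V_1 - V_2)/91 + (V_1 - V_4)/180 = 0
  Node 2: (V_2 - V_1)/91 + (V_2 - 0)/120 = 0
  Node 3: (V_3 - V_4)/9.1 + (V_3 - 5)/7500 = 0
  Node 4: (V_4 - V_3)/9.1 + (V_4 - 0)/150 + (V_4 - V_1)/180 = 0
Collecting terms (coefficients in siemens):
  0.08321·V_1 - 0.01099·V_2 - 0.005556·V_4 = 0.3333
  0.01932·V_2 - 0.01099·V_1 = 0
  0.11·V_3 - 0.1099·V_4 = 0.0006667
  0.1221·V_4 - 0.005556·V_1 - 0.1099·V_3 = 0
Solving these 4 simultaneous equations (Gaussian elimination) gives:
  V_1 = 4.48 V, V_2 = 2.548 V, V_3 = 2.072 V, V_4 = 2.069 V
I_R1 = (V_0 - V_1)/R1 = (5 - 4.48)/15 = 0.03463 A
|I_R1| = 0.03463 A

Final answer: |I_R1| = 0.03463 A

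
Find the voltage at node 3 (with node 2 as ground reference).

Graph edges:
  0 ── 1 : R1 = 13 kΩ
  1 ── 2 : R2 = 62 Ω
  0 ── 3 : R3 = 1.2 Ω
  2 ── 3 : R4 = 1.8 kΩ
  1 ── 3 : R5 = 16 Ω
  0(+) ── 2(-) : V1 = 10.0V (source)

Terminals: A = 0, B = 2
Nodal analysis, taking node 2 as the 0 V reference.
Source V1 fixes V_0 = 10 V.
KCL at each unknown node (sum of currents leaving = 0; resistances in Ω):
  Node 1: (V_1 - 10)/13000 + (V_1 - 0)/62 + (V_1 - V_3)/16 = 0
  Node 3: (V_3 - 10)/1.2 + (V_3 - 0)/1800 + (V_3 - V_1)/16 = 0
Collecting terms (coefficients in siemens):
  0.07871·V_1 - 0.0625·V_3 = 0.0007692
  0.8964·V_3 - 0.0625·V_1 = 8.333
Determinant D = (0.07871)(0.8964) - (-0.0625)(-0.0625) = 0.06664
V_1 = [(0.0007692)(0.8964) - (-0.0625)(8.333)]/D = 7.825 V
V_3 = [(0.07871)(8.333) - (0.0007692)(-0.0625)]/D = 9.842 V
The requested potential is V_3 = 9.842 V.

Final answer: V_3 = 9.842 V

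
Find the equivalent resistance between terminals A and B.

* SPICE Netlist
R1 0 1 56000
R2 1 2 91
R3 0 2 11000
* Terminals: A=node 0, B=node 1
Reduce the network between node 0 (A) and node 1 (B) by series/parallel combination:
  Rs1 = R3 + R2 (series, joined only at node 2) = 11000 + 91 = 11090 Ω
  Rp1 = R1 ‖ Rs1 (parallel, both between nodes 0 and 1) = 1/(1/56000 + 1/11090) = 9258 Ω
R_eq = 9.258 kΩ

Final answer: 9.258 kΩ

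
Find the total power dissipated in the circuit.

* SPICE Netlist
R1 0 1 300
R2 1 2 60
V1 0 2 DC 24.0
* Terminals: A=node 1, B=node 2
Nodal analysis, taking node 2 as the 0 V reference.
Source V1 fixes V_0 = 24 V.
KCL at each unknown node (sum of currents leaving = 0; resistances in Ω):
  Node 1: (V_1 - 24)/300 + (V_1 - 0)/60 = 0
Collecting terms: 0.02 × V_1 = 0.08  =>  V_1 = 4 V
Power in each resistor, P = (ΔV)²/R:
  P_R1 = (24 - 4)²/300 = 1.333 W
  P_R2 = (4 - 0)²/60 = 0.2667 W
P_total = P_R1 + P_R2 = 1.6 W

Final answer: 1.6 W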